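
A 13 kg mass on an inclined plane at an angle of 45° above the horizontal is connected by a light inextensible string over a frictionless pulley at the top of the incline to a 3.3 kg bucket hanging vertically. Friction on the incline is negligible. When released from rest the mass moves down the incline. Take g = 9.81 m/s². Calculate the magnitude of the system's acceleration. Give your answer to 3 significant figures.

For the mass on the incline: the weight component along the slope is m₁g sin 45° = 13 × 9.81 × 0.7071 = 90.176 N and the normal force is N = m₁g cos 45° = 90.177 N.
Newton's second law for the mass (down-slope positive): 90.176 − T = 13 a. For the hanging bucket (upward positive): T − 3.3 × 9.81 = 3.3 a.
Adding the two equations eliminates T: 57.803 = 16.3 a, so a = 3.5462 m/s².

3.55 m/s²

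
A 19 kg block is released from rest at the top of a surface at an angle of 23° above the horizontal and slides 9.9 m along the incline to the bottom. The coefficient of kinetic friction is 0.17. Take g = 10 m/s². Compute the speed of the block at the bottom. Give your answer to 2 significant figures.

The weight component along the incline is mg sin 23° = 74.239 N and the normal force is N = mg cos 23° = 174.896 N.
Friction up the slope is f = μN = 0.17 × 174.896 = 29.732 N, so the net downslope force is 74.239 − 29.732 = 44.507 N and a = 44.507 / 19 = 2.3425 m/s².
Starting from rest over a distance of 9.9 m, v² = 2aL = 2 × 2.3425 × 9.9 = 46.3815, so v = 6.8104 m/s.

6.8 m/s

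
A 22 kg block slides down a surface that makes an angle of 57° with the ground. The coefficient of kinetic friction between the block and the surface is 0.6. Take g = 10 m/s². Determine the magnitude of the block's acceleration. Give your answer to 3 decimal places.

Resolving the weight along the incline: the component pulling the block down the slope is mg sin 57° = 22 × 10 × 0.8387 = 184.514 N, and the normal force is N = mg cos 57° = 22 × 10 × 0.5446 = 119.812 N.
Kinetic friction acts up the slope with magnitude f = μN = 0.6 × 119.812 = 71.887 N.
Net force along the incline is 184.514 − 71.887 = 112.627 N, so a = 112.627 / 22 = 5.1194 m/s².

5.119 m/s²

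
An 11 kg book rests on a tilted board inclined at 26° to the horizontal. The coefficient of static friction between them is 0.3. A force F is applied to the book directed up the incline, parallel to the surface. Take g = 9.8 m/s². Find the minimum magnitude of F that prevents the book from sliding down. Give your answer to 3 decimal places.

18.189 N

The normal force is N = mg cos 26° = 96.890 N. With F at its minimum the book is on the verge of sliding down, so static friction is at its maximum μ_s N = 0.3 × 96.890 = 29.067 N and acts up the slope.
Equilibrium along the incline: F + μ_s N = mg sin 26°, so F = 47.256 − 29.067 = 18.189 N.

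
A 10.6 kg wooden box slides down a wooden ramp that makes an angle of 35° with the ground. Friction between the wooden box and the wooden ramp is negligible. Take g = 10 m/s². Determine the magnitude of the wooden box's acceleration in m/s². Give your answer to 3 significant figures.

5.74 m/s²

Resolving the weight along the incline: the component pulling the wooden box down the slope is mg sin 35° = 10.6 × 10 × 0.5736 = 60.802 N, and the normal force is N = mg cos 35° = 10.6 × 10 × 0.8192 = 86.835 N.
With no friction the net force along the incline is 60.802 N, so a = g sin 35° = 60.802 / 10.6 = 5.7360 m/s².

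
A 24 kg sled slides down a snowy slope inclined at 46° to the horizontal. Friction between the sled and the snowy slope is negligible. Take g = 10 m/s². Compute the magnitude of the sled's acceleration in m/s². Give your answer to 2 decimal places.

Resolving the weight along the incline: the component pulling the sled down the slope is mg sin 46° = 24 × 10 × 0.7193 = 172.632 N, and the normal force is N = mg cos 46° = 24 × 10 × 0.6947 = 166.728 N.
With no friction the net force along the incline is 172.632 N, so a = g sin 46° = 172.632 / 24 = 7.1930 m/s².

7.19 m/s²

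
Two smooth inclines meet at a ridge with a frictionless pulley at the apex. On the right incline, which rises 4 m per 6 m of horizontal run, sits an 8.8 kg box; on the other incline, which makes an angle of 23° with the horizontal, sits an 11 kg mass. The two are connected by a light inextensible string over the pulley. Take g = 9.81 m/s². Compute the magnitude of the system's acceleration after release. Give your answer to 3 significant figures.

0.289 m/s²

Resolve each weight along its own incline: the 8.8 kg mass has component 8.8 × 9.81 × sin 33.69° = 47.886 N down its slope, and the 11 kg mass has 11 × 9.81 × sin 23° = 42.164 N down its slope.
The 8.8 kg side's 47.886 N exceeds the other side's 42.164 N, so that mass slides down and the 11 kg mass slides up. Taking that direction as positive, Newton's second law for the whole system gives 47.886 − 42.164 = (8.8 + 11) a, so a = 5.722 / 19.8 = 0.2890 m/s².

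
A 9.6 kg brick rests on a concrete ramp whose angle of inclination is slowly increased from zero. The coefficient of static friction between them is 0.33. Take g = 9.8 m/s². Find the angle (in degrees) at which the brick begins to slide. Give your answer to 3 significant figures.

18.3°

At the threshold of sliding, static friction is at its maximum μ_s N and exactly balances the weight component along the incline: mg sin θ = μ_s mg cos θ.
Hence tan θ = μ_s = 0.33, so θ = arctan(0.33) = 18.2629°.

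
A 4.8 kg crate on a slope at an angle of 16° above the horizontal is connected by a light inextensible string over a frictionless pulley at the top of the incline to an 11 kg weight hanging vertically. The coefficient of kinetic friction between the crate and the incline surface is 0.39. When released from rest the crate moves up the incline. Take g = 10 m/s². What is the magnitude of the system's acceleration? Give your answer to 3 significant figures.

4.99 m/s²

For the crate on the incline: the weight component along the slope is m₁g sin 16° = 4.8 × 10 × 0.2756 = 13.229 N and the normal force is N = m₁g cos 16° = 46.141 N.
Kinetic friction opposes the crate's motion up the incline: f = μN = 0.39 × 46.141 = 17.995 N acting down the slope.
Newton's second law for the crate (up-slope positive): T − 13.229 − 17.995 = 4.8 a. For the hanging weight (downward positive): 11 × 10 − T = 11 a.
Adding the two equations eliminates T: 78.776 = 15.8 a, so a = 4.9858 m/s².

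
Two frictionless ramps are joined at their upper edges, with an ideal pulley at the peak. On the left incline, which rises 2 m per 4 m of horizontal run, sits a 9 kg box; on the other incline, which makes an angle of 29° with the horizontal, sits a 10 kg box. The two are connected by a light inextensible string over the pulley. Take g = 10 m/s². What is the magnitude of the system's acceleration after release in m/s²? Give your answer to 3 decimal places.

Resolve each weight along its own incline: the 9 kg mass has component 9 × 10 × sin 26.57° = 40.249 N down its slope, and the 10 kg mass has 10 × 10 × sin 29° = 48.481 N down its slope.
The 10 kg side's 48.481 N exceeds the other side's 40.249 N, so that mass slides down and the 9 kg mass slides up. Taking that direction as positive, Newton's second law for the whole system gives 48.481 − 40.249 = (9 + 10) a, so a = 8.232 / 19 = 0.4333 m/s².

0.433 m/s²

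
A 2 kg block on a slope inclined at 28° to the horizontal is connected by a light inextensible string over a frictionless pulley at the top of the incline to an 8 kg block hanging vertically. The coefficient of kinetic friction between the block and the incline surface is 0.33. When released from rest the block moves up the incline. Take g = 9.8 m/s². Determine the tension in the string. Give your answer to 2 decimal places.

27.61 N

For the block on the incline: the weight component along the slope is m₁g sin 28° = 2 × 9.8 × 0.4695 = 9.202 N and the normal force is N = m₁g cos 28° = 17.306 N.
Kinetic friction opposes the block's motion up the incline: f = μN = 0.33 × 17.306 = 5.711 N acting down the slope.
Newton's second law for the block (up-slope positive): T − 9.202 − 5.711 = 2 a. For the hanging block (downward positive): 8 × 9.8 − T = 8 a.
Adding the two equations eliminates T: 63.487 = 10 a, so a = 6.3487 m/s².
Then from the hanging block's equation, T = 8 × (9.8 − 6.3487) = 27.610 N.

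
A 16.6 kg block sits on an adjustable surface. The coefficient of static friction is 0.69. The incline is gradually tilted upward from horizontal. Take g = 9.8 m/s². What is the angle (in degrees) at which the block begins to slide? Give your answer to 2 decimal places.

34.61°

At the threshold of sliding, static friction is at its maximum μ_s N and exactly balances the weight component along the incline: mg sin θ = μ_s mg cos θ.
Hence tan θ = μ_s = 0.69, so θ = arctan(0.69) = 34.6057°.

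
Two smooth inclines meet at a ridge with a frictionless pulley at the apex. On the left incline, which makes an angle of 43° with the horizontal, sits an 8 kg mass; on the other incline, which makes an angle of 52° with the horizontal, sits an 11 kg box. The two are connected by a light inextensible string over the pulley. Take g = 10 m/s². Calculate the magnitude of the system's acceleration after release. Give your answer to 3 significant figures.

Resolve each weight along its own incline: the 8 kg mass has component 8 × 10 × sin 43° = 54.560 N down its slope, and the 11 kg mass has 11 × 10 × sin 52° = 86.681 N down its slope.
The 11 kg side's 86.681 N exceeds the other side's 54.560 N, so that mass slides down and the 8 kg mass slides up. Taking that direction as positive, Newton's second law for the whole system gives 86.681 − 54.560 = (8 + 11) a, so a = 32.121 / 19 = 1.6906 m/s².

1.69 m/s²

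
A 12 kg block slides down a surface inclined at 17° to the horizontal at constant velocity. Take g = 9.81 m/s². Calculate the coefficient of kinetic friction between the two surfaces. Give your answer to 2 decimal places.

0.31

At constant velocity the net force along the incline is zero: mg sin 17° = μ mg cos 17°.
So μ = tan 17° = 0.2924 / 0.9563 = 0.3058.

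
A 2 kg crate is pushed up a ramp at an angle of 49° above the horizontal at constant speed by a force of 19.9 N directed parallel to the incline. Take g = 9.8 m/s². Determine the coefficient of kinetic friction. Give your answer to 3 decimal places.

0.397

At constant speed ΣF = 0 along the incline. The applied 19.9 N acts up the slope; the weight component mg sin 49° = 14.792 N and kinetic friction μN both act down the slope.
So 19.9 = 14.792 + μ × 12.859, giving μ = (19.9 − 14.792) / 12.859 = 0.3972.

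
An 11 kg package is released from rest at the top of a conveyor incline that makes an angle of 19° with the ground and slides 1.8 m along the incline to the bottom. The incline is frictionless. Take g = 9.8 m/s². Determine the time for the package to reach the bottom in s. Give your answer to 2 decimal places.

The weight component along the incline is mg sin 19° = 35.096 N and the normal force is N = mg cos 19° = 101.927 N.
With no friction, a = g sin 19° = 3.1906 m/s².
Starting from rest, L = ½at², so t = √(2L/a) = √(2 × 1.8 / 3.1906) = 1.0622 s.

1.06 s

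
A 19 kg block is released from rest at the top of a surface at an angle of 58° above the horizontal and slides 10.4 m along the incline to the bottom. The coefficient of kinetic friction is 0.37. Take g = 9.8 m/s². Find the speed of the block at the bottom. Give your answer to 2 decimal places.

11.53 m/s

The weight component along the incline is mg sin 58° = 157.907 N and the normal force is N = mg cos 58° = 98.671 N.
Friction up the slope is f = μN = 0.37 × 98.671 = 36.508 N, so the net downslope force is 157.907 − 36.508 = 121.399 N and a = 121.399 / 19 = 6.3894 m/s².
Starting from rest over a distance of 10.4 m, v² = 2aL = 2 × 6.3894 × 10.4 = 132.8995, so v = 11.5282 m/s.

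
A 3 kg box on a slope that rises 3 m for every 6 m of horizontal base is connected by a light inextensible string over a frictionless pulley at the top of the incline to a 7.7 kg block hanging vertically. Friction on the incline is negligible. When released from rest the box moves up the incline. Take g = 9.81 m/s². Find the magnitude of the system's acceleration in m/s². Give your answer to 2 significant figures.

5.8 m/s²

For the box on the incline: the weight component along the slope is m₁g sin 26.57° = 3 × 9.81 × 0.4472 = 13.161 N and the normal force is N = m₁g cos 26.57° = 26.323 N.
Newton's second law for the box (up-slope positive): T − 13.161 = 3 a. For the hanging block (downward positive): 7.7 × 9.81 − T = 7.7 a.
Adding the two equations eliminates T: 62.376 = 10.7 a, so a = 5.8295 m/s².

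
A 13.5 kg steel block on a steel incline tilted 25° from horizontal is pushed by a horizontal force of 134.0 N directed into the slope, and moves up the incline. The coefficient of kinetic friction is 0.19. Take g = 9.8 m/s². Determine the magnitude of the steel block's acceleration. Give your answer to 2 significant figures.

2.4 m/s²

The horizontal push has components F cos 25° = 134.0 × 0.9063 = 121.444 N up the incline and F sin 25° = 134.0 × 0.4226 = 56.628 N pressing into the surface.
The normal force is therefore N = mg cos 25° + F sin 25° = 119.903 + 56.628 = 176.531 N, and kinetic friction down the slope is μN = 0.19 × 176.531 = 33.541 N.
Along the incline: F cos 25° − mg sin 25° − μN = ma, so 121.444 − 55.910 − 33.541 = 13.5 a, giving a = 2.3699 m/s².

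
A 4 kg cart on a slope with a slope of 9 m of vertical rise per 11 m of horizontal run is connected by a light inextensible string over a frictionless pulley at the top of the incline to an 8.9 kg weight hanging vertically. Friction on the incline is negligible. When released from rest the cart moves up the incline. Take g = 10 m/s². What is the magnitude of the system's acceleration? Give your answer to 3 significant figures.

For the cart on the incline: the weight component along the slope is m₁g sin 39.29° = 4 × 10 × 0.6332 = 25.328 N and the normal force is N = m₁g cos 39.29° = 30.958 N.
Newton's second law for the cart (up-slope positive): T − 25.328 = 4 a. For the hanging weight (downward positive): 8.9 × 10 − T = 8.9 a.
Adding the two equations eliminates T: 63.672 = 12.9 a, so a = 4.9358 m/s².

4.94 m/s²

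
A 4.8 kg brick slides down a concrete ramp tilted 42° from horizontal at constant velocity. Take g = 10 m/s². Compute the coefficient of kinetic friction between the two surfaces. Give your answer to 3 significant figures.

At constant velocity the net force along the incline is zero: mg sin 42° = μ mg cos 42°.
So μ = tan 42° = 0.6691 / 0.7431 = 0.9004.

0.900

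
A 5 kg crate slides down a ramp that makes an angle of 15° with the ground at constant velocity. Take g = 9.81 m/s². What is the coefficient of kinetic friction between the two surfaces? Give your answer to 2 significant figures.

0.27

At constant velocity the net force along the incline is zero: mg sin 15° = μ mg cos 15°.
So μ = tan 15° = 0.2588 / 0.9659 = 0.2679.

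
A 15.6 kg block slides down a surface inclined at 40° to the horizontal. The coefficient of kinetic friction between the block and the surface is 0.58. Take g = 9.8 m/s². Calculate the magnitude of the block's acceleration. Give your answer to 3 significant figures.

1.95 m/s²

Resolving the weight along the incline: the component pulling the block down the slope is mg sin 40° = 15.6 × 9.8 × 0.6428 = 98.271 N, and the normal force is N = mg cos 40° = 15.6 × 9.8 × 0.7660 = 117.106 N.
Kinetic friction acts up the slope with magnitude f = μN = 0.58 × 117.106 = 67.921 N.
Net force along the incline is 98.271 − 67.921 = 30.350 N, so a = 30.350 / 15.6 = 1.9455 m/s².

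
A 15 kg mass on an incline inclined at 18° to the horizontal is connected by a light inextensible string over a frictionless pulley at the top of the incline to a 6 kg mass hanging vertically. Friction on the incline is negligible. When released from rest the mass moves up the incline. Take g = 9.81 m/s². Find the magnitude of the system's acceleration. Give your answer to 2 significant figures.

0.64 m/s²

For the mass on the incline: the weight component along the slope is m₁g sin 18° = 15 × 9.81 × 0.3090 = 45.469 N and the normal force is N = m₁g cos 18° = 139.948 N.
Newton's second law for the mass (up-slope positive): T − 45.469 = 15 a. For the hanging mass (downward positive): 6 × 9.81 − T = 6 a.
Adding the two equations eliminates T: 13.391 = 21 a, so a = 0.6377 m/s².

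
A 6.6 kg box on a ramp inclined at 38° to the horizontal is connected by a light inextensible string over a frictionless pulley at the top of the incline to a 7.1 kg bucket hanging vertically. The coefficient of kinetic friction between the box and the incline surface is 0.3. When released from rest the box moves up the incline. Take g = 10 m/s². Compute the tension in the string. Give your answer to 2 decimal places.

For the box on the incline: the weight component along the slope is m₁g sin 38° = 6.6 × 10 × 0.6157 = 40.636 N and the normal force is N = m₁g cos 38° = 52.009 N.
Kinetic friction opposes the box's motion up the incline: f = μN = 0.3 × 52.009 = 15.603 N acting down the slope.
Newton's second law for the box (up-slope positive): T − 40.636 − 15.603 = 6.6 a. For the hanging bucket (downward positive): 7.1 × 10 − T = 7.1 a.
Adding the two equations eliminates T: 14.761 = 13.7 a, so a = 1.0774 m/s².
Then from the hanging bucket's equation, T = 7.1 × (10 − 1.0774) = 63.350 N.

63.35 N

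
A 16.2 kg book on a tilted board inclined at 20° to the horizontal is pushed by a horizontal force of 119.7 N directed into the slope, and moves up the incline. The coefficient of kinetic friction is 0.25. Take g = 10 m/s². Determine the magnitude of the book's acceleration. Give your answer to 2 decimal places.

The horizontal push has components F cos 20° = 119.7 × 0.9397 = 112.482 N up the incline and F sin 20° = 119.7 × 0.3420 = 40.937 N pressing into the surface.
The normal force is therefore N = mg cos 20° + F sin 20° = 152.231 + 40.937 = 193.168 N, and kinetic friction down the slope is μN = 0.25 × 193.168 = 48.292 N.
Along the incline: F cos 20° − mg sin 20° − μN = ma, so 112.482 − 55.404 − 48.292 = 16.2 a, giving a = 0.5423 m/s².

0.54 m/s²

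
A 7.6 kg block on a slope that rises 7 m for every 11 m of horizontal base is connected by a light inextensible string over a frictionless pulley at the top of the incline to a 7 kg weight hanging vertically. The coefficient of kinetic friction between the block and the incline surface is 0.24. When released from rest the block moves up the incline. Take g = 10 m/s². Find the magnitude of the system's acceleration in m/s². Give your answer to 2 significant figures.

For the block on the incline: the weight component along the slope is m₁g sin 32.47° = 7.6 × 10 × 0.5369 = 40.804 N and the normal force is N = m₁g cos 32.47° = 64.118 N.
Kinetic friction opposes the block's motion up the incline: f = μN = 0.24 × 64.118 = 15.388 N acting down the slope.
Newton's second law for the block (up-slope positive): T − 40.804 − 15.388 = 7.6 a. For the hanging weight (downward positive): 7 × 10 − T = 7 a.
Adding the two equations eliminates T: 13.808 = 14.6 a, so a = 0.9458 m/s².

0.95 m/s²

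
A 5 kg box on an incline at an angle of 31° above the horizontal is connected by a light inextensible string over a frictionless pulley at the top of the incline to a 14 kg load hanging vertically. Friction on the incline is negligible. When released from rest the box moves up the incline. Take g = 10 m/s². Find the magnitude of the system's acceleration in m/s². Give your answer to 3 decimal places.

6.013 m/s²

For the box on the incline: the weight component along the slope is m₁g sin 31° = 5 × 10 × 0.5150 = 25.750 N and the normal force is N = m₁g cos 31° = 42.858 N.
Newton's second law for the box (up-slope positive): T − 25.750 = 5 a. For the hanging load (downward positive): 14 × 10 − T = 14 a.
Adding the two equations eliminates T: 114.250 = 19 a, so a = 6.0132 m/s².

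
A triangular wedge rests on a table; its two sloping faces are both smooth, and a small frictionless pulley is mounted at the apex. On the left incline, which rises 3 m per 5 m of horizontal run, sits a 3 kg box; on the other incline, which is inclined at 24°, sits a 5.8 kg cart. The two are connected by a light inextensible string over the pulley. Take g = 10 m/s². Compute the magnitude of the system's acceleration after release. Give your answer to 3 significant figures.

0.927 m/s²

Resolve each weight along its own incline: the 3 kg mass has component 3 × 10 × sin 30.96° = 15.435 N down its slope, and the 5.8 kg mass has 5.8 × 10 × sin 24° = 23.591 N down its slope.
The 5.8 kg side's 23.591 N exceeds the other side's 15.435 N, so that mass slides down and the 3 kg mass slides up. Taking that direction as positive, Newton's second law for the whole system gives 23.591 − 15.435 = (3 + 5.8) a, so a = 8.156 / 8.8 = 0.9268 m/s².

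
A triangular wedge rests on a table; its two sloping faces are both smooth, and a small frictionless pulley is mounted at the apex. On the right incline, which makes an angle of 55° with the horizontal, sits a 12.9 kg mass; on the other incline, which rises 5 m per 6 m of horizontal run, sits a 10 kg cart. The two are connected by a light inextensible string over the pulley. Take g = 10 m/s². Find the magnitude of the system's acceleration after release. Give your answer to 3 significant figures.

Resolve each weight along its own incline: the 12.9 kg mass has component 12.9 × 10 × sin 55° = 105.671 N down its slope, and the 10 kg mass has 10 × 10 × sin 39.81° = 64.018 N down its slope.
The 12.9 kg side's 105.671 N exceeds the other side's 64.018 N, so that mass slides down and the 10 kg mass slides up. Taking that direction as positive, Newton's second law for the whole system gives 105.671 − 64.018 = (12.9 + 10) a, so a = 41.653 / 22.9 = 1.8189 m/s².

1.82 m/s²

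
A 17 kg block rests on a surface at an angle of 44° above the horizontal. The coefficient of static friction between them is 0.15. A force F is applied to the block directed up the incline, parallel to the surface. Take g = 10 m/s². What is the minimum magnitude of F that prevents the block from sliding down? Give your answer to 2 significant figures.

The normal force is N = mg cos 44° = 122.288 N. With F at its minimum the block is on the verge of sliding down, so static friction is at its maximum μ_s N = 0.15 × 122.288 = 18.343 N and acts up the slope.
Equilibrium along the incline: F + μ_s N = mg sin 44°, so F = 118.092 − 18.343 = 99.749 N.

100 N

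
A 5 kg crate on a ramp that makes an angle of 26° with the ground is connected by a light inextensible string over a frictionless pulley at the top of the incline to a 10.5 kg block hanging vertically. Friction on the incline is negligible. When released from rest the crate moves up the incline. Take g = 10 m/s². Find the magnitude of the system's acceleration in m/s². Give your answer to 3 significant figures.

5.36 m/s²

For the crate on the incline: the weight component along the slope is m₁g sin 26° = 5 × 10 × 0.4384 = 21.920 N and the normal force is N = m₁g cos 26° = 44.940 N.
Newton's second law for the crate (up-slope positive): T − 21.920 = 5 a. For the hanging block (downward positive): 10.5 × 10 − T = 10.5 a.
Adding the two equations eliminates T: 83.080 = 15.5 a, so a = 5.3600 m/s².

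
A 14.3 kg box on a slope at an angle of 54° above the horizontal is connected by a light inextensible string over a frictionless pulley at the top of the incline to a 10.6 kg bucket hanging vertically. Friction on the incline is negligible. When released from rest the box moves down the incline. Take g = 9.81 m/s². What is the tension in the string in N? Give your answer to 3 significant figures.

For the box on the incline: the weight component along the slope is m₁g sin 54° = 14.3 × 9.81 × 0.8090 = 113.489 N and the normal force is N = m₁g cos 54° = 82.456 N.
Newton's second law for the box (down-slope positive): 113.489 − T = 14.3 a. For the hanging bucket (upward positive): T − 10.6 × 9.81 = 10.6 a.
Adding the two equations eliminates T: 9.503 = 24.9 a, so a = 0.3816 m/s².
Then from the hanging bucket's equation, T = 10.6 × (9.81 + 0.3816) = 108.031 N.

108 N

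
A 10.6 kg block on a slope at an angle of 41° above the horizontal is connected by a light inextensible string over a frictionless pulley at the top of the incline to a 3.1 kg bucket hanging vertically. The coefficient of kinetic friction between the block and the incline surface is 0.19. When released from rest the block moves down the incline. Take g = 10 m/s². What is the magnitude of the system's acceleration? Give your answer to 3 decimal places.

For the block on the incline: the weight component along the slope is m₁g sin 41° = 10.6 × 10 × 0.6561 = 69.547 N and the normal force is N = m₁g cos 41° = 79.999 N.
Kinetic friction opposes the block's motion down the incline: f = μN = 0.19 × 79.999 = 15.200 N acting up the slope.
Newton's second law for the block (down-slope positive): 69.547 − 15.200 − T = 10.6 a. For the hanging bucket (upward positive): T − 3.1 × 10 = 3.1 a.
Adding the two equations eliminates T: 23.347 = 13.7 a, so a = 1.7042 m/s².

1.704 m/s²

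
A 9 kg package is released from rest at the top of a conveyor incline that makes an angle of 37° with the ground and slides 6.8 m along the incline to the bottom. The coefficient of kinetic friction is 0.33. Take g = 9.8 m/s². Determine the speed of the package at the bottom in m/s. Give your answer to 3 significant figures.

6.71 m/s

The weight component along the incline is mg sin 37° = 53.080 N and the normal force is N = mg cos 37° = 70.440 N.
Friction up the slope is f = μN = 0.33 × 70.440 = 23.245 N, so the net downslope force is 53.080 − 23.245 = 29.835 N and a = 29.835 / 9 = 3.3150 m/s².
Starting from rest over a distance of 6.8 m, v² = 2aL = 2 × 3.3150 × 6.8 = 45.0840, so v = 6.7145 m/s.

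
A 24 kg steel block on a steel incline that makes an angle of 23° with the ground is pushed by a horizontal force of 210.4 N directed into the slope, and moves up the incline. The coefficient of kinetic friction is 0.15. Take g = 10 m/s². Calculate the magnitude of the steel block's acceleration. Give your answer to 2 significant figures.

2.3 m/s²

The horizontal push has components F cos 23° = 210.4 × 0.9205 = 193.673 N up the incline and F sin 23° = 210.4 × 0.3907 = 82.203 N pressing into the surface.
The normal force is therefore N = mg cos 23° + F sin 23° = 220.920 + 82.203 = 303.123 N, and kinetic friction down the slope is μN = 0.15 × 303.123 = 45.468 N.
Along the incline: F cos 23° − mg sin 23° − μN = ma, so 193.673 − 93.768 − 45.468 = 24 a, giving a = 2.2682 m/s².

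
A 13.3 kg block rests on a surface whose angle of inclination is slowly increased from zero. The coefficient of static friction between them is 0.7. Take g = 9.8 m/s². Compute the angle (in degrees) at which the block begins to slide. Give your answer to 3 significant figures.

At the threshold of sliding, static friction is at its maximum μ_s N and exactly balances the weight component along the incline: mg sin θ = μ_s mg cos θ.
Hence tan θ = μ_s = 0.7, so θ = arctan(0.7) = 34.9920°.

35.0°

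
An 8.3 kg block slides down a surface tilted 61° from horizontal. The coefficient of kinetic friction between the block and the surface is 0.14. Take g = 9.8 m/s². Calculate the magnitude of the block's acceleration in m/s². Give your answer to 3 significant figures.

7.91 m/s²

Resolving the weight along the incline: the component pulling the block down the slope is mg sin 61° = 8.3 × 9.8 × 0.8746 = 71.140 N, and the normal force is N = mg cos 61° = 8.3 × 9.8 × 0.4848 = 39.434 N.
Kinetic friction acts up the slope with magnitude f = μN = 0.14 × 39.434 = 5.521 N.
Net force along the incline is 71.140 − 5.521 = 65.619 N, so a = 65.619 / 8.3 = 7.9059 m/s².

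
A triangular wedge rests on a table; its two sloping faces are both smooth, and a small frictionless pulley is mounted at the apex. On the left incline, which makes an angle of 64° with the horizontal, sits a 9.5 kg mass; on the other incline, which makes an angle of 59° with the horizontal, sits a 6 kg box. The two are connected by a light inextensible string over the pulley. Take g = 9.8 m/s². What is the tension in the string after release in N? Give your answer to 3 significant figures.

63.3 N

Resolve each weight along its own incline: the 9.5 kg mass has component 9.5 × 9.8 × sin 64° = 83.678 N down its slope, and the 6 kg mass has 6 × 9.8 × sin 59° = 50.401 N down its slope.
The 9.5 kg side's 83.678 N exceeds the other side's 50.401 N, so that mass slides down and the 6 kg mass slides up. Taking that direction as positive, Newton's second law for the whole system gives 83.678 − 50.401 = (9.5 + 6) a, so a = 33.277 / 15.5 = 2.1469 m/s².
For the 6 kg mass (up-slope positive): T − 50.401 = 6 × 2.1469, so T = 63.282 N.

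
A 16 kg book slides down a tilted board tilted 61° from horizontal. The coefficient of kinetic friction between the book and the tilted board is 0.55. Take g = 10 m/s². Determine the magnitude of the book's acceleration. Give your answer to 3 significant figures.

Resolving the weight along the incline: the component pulling the book down the slope is mg sin 61° = 16 × 10 × 0.8746 = 139.936 N, and the normal force is N = mg cos 61° = 16 × 10 × 0.4848 = 77.568 N.
Kinetic friction acts up the slope with magnitude f = μN = 0.55 × 77.568 = 42.662 N.
Net force along the incline is 139.936 − 42.662 = 97.274 N, so a = 97.274 / 16 = 6.0796 m/s².

6.08 m/s²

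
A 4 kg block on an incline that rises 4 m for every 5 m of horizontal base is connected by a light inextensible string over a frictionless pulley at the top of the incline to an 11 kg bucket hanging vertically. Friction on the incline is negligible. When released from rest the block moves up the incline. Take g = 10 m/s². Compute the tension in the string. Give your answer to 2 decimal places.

For the block on the incline: the weight component along the slope is m₁g sin 38.66° = 4 × 10 × 0.6247 = 24.988 N and the normal force is N = m₁g cos 38.66° = 31.235 N.
Newton's second law for the block (up-slope positive): T − 24.988 = 4 a. For the hanging bucket (downward positive): 11 × 10 − T = 11 a.
Adding the two equations eliminates T: 85.012 = 15 a, so a = 5.6675 m/s².
Then from the hanging bucket's equation, T = 11 × (10 − 5.6675) = 47.657 N.

47.66 N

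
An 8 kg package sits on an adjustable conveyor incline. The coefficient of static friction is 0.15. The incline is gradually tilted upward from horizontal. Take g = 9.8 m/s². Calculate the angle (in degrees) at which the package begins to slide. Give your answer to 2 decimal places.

At the threshold of sliding, static friction is at its maximum μ_s N and exactly balances the weight component along the incline: mg sin θ = μ_s mg cos θ.
Hence tan θ = μ_s = 0.15, so θ = arctan(0.15) = 8.5308°.

8.53°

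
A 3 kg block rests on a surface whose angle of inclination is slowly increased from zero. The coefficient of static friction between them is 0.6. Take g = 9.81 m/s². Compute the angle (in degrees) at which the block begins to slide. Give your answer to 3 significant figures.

At the threshold of sliding, static friction is at its maximum μ_s N and exactly balances the weight component along the incline: mg sin θ = μ_s mg cos θ.
Hence tan θ = μ_s = 0.6, so θ = arctan(0.6) = 30.9638°.

31.0°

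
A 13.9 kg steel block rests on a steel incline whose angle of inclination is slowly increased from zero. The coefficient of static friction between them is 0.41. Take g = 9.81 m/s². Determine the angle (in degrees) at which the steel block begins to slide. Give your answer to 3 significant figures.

22.3°

At the threshold of sliding, static friction is at its maximum μ_s N and exactly balances the weight component along the incline: mg sin θ = μ_s mg cos θ.
Hence tan θ = μ_s = 0.41, so θ = arctan(0.41) = 22.2936°.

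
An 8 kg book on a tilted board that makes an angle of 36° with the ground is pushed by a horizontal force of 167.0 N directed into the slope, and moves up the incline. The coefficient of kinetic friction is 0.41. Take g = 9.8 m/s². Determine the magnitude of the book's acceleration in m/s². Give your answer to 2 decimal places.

2.85 m/s²

The horizontal push has components F cos 36° = 167.0 × 0.8090 = 135.103 N up the incline and F sin 36° = 167.0 × 0.5878 = 98.163 N pressing into the surface.
The normal force is therefore N = mg cos 36° + F sin 36° = 63.426 + 98.163 = 161.589 N, and kinetic friction down the slope is μN = 0.41 × 161.589 = 66.251 N.
Along the incline: F cos 36° − mg sin 36° − μN = ma, so 135.103 − 46.084 − 66.251 = 8 a, giving a = 2.8460 m/s².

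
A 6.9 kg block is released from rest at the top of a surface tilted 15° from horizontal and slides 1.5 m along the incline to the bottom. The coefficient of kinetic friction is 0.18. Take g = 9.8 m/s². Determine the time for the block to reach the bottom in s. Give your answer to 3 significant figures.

1.90 s

The weight component along the incline is mg sin 15° = 17.501 N and the normal force is N = mg cos 15° = 65.316 N.
Friction up the slope is f = μN = 0.18 × 65.316 = 11.757 N, so the net downslope force is 17.501 − 11.757 = 5.744 N and a = 5.744 / 6.9 = 0.8325 m/s².
Starting from rest, L = ½at², so t = √(2L/a) = √(2 × 1.5 / 0.8325) = 1.8983 s.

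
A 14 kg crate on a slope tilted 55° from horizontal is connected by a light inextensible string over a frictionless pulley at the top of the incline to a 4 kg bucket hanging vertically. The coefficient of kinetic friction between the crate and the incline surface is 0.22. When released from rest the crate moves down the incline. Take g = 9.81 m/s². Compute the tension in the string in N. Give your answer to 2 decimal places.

For the crate on the incline: the weight component along the slope is m₁g sin 55° = 14 × 9.81 × 0.8192 = 112.509 N and the normal force is N = m₁g cos 55° = 78.775 N.
Kinetic friction opposes the crate's motion down the incline: f = μN = 0.22 × 78.775 = 17.331 N acting up the slope.
Newton's second law for the crate (down-slope positive): 112.509 − 17.331 − T = 14 a. For the hanging bucket (upward positive): T − 4 × 9.81 = 4 a.
Adding the two equations eliminates T: 55.938 = 18 a, so a = 3.1077 m/s².
Then from the hanging bucket's equation, T = 4 × (9.81 + 3.1077) = 51.671 N.

51.67 N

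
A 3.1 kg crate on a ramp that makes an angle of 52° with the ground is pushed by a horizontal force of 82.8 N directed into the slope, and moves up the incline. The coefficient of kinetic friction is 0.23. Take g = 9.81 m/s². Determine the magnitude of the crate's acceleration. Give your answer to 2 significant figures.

The horizontal push has components F cos 52° = 82.8 × 0.6157 = 50.980 N up the incline and F sin 52° = 82.8 × 0.7880 = 65.246 N pressing into the surface.
The normal force is therefore N = mg cos 52° + F sin 52° = 18.724 + 65.246 = 83.970 N, and kinetic friction down the slope is μN = 0.23 × 83.970 = 19.313 N.
Along the incline: F cos 52° − mg sin 52° − μN = ma, so 50.980 − 23.964 − 19.313 = 3.1 a, giving a = 2.4848 m/s².

2.5 m/s²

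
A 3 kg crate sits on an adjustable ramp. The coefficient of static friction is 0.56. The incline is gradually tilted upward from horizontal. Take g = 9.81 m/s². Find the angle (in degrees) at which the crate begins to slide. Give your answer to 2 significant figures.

At the threshold of sliding, static friction is at its maximum μ_s N and exactly balances the weight component along the incline: mg sin θ = μ_s mg cos θ.
Hence tan θ = μ_s = 0.56, so θ = arctan(0.56) = 29.2488°.

29°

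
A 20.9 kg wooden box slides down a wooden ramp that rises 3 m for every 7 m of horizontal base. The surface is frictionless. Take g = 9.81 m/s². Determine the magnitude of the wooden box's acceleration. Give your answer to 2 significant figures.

3.9 m/s²

Resolving the weight along the incline: the component pulling the wooden box down the slope is mg sin 23.20° = 20.9 × 9.81 × 0.3939 = 80.761 N, and the normal force is N = mg cos 23.20° = 20.9 × 9.81 × 0.9191 = 188.442 N.
With no friction the net force along the incline is 80.761 N, so a = g sin 23.20° = 80.761 / 20.9 = 3.8642 m/s².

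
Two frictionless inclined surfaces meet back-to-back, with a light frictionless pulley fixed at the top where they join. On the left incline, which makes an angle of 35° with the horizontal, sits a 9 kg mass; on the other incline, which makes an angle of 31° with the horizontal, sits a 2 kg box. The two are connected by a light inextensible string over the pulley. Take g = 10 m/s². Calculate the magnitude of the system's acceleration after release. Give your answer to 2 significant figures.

3.8 m/s²

Resolve each weight along its own incline: the 9 kg mass has component 9 × 10 × sin 35° = 51.622 N down its slope, and the 2 kg mass has 2 × 10 × sin 31° = 10.301 N down its slope.
The 9 kg side's 51.622 N exceeds the other side's 10.301 N, so that mass slides down and the 2 kg mass slides up. Taking that direction as positive, Newton's second law for the whole system gives 51.622 − 10.301 = (9 + 2) a, so a = 41.321 / 11 = 3.7565 m/s².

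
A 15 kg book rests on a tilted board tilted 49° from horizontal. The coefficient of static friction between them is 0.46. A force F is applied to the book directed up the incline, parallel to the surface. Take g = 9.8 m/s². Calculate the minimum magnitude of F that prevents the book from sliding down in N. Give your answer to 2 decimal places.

The normal force is N = mg cos 49° = 96.441 N. With F at its minimum the book is on the verge of sliding down, so static friction is at its maximum μ_s N = 0.46 × 96.441 = 44.363 N and acts up the slope.
Equilibrium along the incline: F + μ_s N = mg sin 49°, so F = 110.942 − 44.363 = 66.579 N.

66.58 N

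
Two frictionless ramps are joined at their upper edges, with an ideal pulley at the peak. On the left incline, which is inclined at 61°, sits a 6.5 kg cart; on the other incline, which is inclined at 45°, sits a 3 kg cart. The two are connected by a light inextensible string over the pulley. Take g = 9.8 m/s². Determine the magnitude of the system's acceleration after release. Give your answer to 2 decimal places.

3.68 m/s²

Resolve each weight along its own incline: the 6.5 kg mass has component 6.5 × 9.8 × sin 61° = 55.713 N down its slope, and the 3 kg mass has 3 × 9.8 × sin 45° = 20.789 N down its slope.
The 6.5 kg side's 55.713 N exceeds the other side's 20.789 N, so that mass slides down and the 3 kg mass slides up. Taking that direction as positive, Newton's second law for the whole system gives 55.713 − 20.789 = (6.5 + 3) a, so a = 34.924 / 9.5 = 3.6762 m/s².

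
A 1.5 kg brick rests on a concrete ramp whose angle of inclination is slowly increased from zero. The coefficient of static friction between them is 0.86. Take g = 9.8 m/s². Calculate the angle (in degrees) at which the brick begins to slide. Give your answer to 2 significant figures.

At the threshold of sliding, static friction is at its maximum μ_s N and exactly balances the weight component along the incline: mg sin θ = μ_s mg cos θ.
Hence tan θ = μ_s = 0.86, so θ = arctan(0.86) = 40.6955°.

41°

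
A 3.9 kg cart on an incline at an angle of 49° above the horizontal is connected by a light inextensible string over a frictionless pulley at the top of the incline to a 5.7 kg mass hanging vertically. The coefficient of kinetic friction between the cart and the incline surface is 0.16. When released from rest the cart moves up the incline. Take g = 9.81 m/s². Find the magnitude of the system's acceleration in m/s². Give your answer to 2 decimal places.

2.40 m/s²

For the cart on the incline: the weight component along the slope is m₁g sin 49° = 3.9 × 9.81 × 0.7547 = 28.874 N and the normal force is N = m₁g cos 49° = 25.100 N.
Kinetic friction opposes the cart's motion up the incline: f = μN = 0.16 × 25.100 = 4.016 N acting down the slope.
Newton's second law for the cart (up-slope positive): T − 28.874 − 4.016 = 3.9 a. For the hanging mass (downward positive): 5.7 × 9.81 − T = 5.7 a.
Adding the two equations eliminates T: 23.027 = 9.6 a, so a = 2.3986 m/s².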